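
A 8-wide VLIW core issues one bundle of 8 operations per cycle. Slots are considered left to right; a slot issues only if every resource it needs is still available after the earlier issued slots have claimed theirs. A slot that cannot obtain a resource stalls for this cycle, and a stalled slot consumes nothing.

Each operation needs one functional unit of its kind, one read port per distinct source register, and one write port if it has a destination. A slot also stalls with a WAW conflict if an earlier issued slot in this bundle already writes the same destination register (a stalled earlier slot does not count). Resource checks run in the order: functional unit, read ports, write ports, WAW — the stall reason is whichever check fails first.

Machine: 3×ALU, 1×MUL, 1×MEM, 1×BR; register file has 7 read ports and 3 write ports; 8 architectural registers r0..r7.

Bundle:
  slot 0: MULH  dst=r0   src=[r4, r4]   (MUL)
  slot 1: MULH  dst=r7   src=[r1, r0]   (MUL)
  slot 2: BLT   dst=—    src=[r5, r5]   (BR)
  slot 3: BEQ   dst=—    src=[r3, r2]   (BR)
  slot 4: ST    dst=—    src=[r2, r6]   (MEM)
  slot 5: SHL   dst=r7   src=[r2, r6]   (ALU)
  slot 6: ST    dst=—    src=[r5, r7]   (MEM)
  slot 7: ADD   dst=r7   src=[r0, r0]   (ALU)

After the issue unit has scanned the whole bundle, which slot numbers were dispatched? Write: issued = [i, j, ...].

#0 MUL src=r4,r4 dispatched  <A:3 Mu:0 Ld:1 B:1 rd:6 wr:2>
#1 MUL src=r1,r0 held:FU  <A:3 Mu:0 Ld:1 B:1 rd:6 wr:2>
#2 BR src=r5,r5 dispatched  <A:3 Mu:0 Ld:1 B:0 rd:5 wr:2>
#3 BR src=r3,r2 held:FU  <A:3 Mu:0 Ld:1 B:0 rd:5 wr:2>
#4 MEM src=r2,r6 dispatched  <A:3 Mu:0 Ld:0 B:0 rd:3 wr:2>
#5 ALU src=r2,r6 dispatched  <A:2 Mu:0 Ld:0 B:0 rd:1 wr:1>
#6 MEM src=r5,r7 held:FU  <A:2 Mu:0 Ld:0 B:0 rd:1 wr:1>
#7 ALU src=r0,r0 held:WAW  <A:2 Mu:0 Ld:0 B:0 rd:1 wr:1>

issued = [0, 2, 4, 5]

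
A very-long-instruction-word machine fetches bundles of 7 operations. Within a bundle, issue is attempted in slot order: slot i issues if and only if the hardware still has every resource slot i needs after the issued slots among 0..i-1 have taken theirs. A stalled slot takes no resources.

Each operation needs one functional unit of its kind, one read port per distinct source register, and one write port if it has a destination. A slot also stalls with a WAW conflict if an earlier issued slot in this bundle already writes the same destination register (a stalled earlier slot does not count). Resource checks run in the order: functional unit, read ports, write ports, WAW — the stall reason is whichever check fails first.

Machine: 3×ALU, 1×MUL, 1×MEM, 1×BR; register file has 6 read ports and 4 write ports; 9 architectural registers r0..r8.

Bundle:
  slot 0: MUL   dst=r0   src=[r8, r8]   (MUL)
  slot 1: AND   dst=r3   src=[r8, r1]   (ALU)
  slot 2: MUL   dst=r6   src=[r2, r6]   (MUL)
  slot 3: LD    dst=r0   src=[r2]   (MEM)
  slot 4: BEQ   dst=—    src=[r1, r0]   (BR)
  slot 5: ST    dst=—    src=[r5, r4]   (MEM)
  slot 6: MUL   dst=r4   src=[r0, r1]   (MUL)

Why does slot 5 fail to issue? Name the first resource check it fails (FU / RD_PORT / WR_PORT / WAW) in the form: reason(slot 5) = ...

reason(slot 5) = RD_PORT

(0) want 1×MUL +1rd +1wr — yes → AL3|MU0|ME1|BR1|rd5|wr3
(1) want 1×ALU +2rd +1wr — yes → AL2|MU0|ME1|BR1|rd3|wr2
(2) want 1×MUL +2rd +1wr — FU → AL2|MU0|ME1|BR1|rd3|wr2
(3) want 1×MEM +1rd +1wr — WAW → AL2|MU0|ME1|BR1|rd3|wr2
(4) want 1×BR +2rd +0wr — yes → AL2|MU0|ME1|BR0|rd1|wr2
(5) want 1×MEM +2rd +0wr — RD_PORT → AL2|MU0|ME1|BR0|rd1|wr2
(6) want 1×MUL +2rd +1wr — FU → AL2|MU0|ME1|BR0|rd1|wr2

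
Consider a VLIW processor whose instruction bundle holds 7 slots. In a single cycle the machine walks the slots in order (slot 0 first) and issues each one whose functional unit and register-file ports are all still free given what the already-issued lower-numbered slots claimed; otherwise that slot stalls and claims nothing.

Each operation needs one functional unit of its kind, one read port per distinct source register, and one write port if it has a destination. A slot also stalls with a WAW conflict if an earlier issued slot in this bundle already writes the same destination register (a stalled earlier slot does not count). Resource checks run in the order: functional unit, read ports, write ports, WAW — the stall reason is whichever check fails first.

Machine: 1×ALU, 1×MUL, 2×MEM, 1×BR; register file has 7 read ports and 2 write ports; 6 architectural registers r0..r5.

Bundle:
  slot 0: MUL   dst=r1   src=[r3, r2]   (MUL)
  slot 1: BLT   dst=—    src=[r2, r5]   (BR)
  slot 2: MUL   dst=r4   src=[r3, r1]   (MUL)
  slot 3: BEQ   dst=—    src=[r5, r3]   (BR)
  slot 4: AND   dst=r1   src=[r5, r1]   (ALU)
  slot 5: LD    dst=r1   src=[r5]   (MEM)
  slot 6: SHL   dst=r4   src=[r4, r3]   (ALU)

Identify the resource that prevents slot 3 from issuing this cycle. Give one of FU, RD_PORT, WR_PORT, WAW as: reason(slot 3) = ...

reason(slot 3) = FU

  0. MUL→r1 ⇒ go  {1A/0Mu/2Ld/1B | 5r 1w}
  1. BR ⇒ go  {1A/0Mu/2Ld/0B | 3r 1w}
  2. MUL→r4 ⇒ no(FU)  {1A/0Mu/2Ld/0B | 3r 1w}
  3. BR ⇒ no(FU)  {1A/0Mu/2Ld/0B | 3r 1w}
  4. ALU→r1 ⇒ no(WAW)  {1A/0Mu/2Ld/0B | 3r 1w}
  5. MEM→r1 ⇒ no(WAW)  {1A/0Mu/2Ld/0B | 3r 1w}
  6. ALU→r4 ⇒ go  {0A/0Mu/2Ld/0B | 1r 0w}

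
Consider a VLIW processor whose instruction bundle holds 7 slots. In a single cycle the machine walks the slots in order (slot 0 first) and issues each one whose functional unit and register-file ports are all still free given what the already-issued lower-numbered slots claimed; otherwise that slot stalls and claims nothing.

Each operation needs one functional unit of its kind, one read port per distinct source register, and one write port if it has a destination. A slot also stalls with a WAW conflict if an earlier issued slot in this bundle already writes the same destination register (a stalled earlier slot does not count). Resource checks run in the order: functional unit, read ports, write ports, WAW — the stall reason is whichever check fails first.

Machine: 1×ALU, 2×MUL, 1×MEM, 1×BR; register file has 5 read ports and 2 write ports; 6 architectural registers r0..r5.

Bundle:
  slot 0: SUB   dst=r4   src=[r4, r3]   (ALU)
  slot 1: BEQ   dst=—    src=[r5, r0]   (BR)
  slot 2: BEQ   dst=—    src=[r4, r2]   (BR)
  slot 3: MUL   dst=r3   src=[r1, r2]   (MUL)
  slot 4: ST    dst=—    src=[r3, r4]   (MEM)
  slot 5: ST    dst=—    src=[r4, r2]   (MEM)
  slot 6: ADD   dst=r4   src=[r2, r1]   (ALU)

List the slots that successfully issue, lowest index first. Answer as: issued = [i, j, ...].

issued = [0, 1]

[0] ALU needs rd=2 wr=1: ok; after: ALU=0 MUL=2 MEM=1 BR=1, R=3, W=1
[1] BR needs rd=2 wr=0: ok; after: ALU=0 MUL=2 MEM=1 BR=0, R=1, W=1
[2] BR needs rd=2 wr=0: FU; after: ALU=0 MUL=2 MEM=1 BR=0, R=1, W=1
[3] MUL needs rd=2 wr=1: RD_PORT; after: ALU=0 MUL=2 MEM=1 BR=0, R=1, W=1
[4] MEM needs rd=2 wr=0: RD_PORT; after: ALU=0 MUL=2 MEM=1 BR=0, R=1, W=1
[5] MEM needs rd=2 wr=0: RD_PORT; after: ALU=0 MUL=2 MEM=1 BR=0, R=1, W=1
[6] ALU needs rd=2 wr=1: FU; after: ALU=0 MUL=2 MEM=1 BR=0, R=1, W=1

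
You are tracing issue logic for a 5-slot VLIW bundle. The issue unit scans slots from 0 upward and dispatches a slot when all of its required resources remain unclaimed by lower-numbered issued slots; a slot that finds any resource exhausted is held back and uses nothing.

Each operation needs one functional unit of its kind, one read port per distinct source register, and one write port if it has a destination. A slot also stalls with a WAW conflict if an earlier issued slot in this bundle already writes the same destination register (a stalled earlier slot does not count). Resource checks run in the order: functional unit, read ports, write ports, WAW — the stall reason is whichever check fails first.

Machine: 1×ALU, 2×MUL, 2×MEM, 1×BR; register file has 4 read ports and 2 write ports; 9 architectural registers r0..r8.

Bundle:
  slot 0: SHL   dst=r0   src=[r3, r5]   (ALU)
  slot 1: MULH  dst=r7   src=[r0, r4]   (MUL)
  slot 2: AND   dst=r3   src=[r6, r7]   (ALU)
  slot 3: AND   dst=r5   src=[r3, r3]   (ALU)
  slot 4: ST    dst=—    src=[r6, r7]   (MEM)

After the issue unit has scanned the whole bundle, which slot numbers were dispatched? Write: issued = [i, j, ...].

[0] ALU needs rd=2 wr=1: ok; after: ALU=0 MUL=2 MEM=2 BR=1, R=2, W=1
[1] MUL needs rd=2 wr=1: ok; after: ALU=0 MUL=1 MEM=2 BR=1, R=0, W=0
[2] ALU needs rd=2 wr=1: FU; after: ALU=0 MUL=1 MEM=2 BR=1, R=0, W=0
[3] ALU needs rd=1 wr=1: FU; after: ALU=0 MUL=1 MEM=2 BR=1, R=0, W=0
[4] MEM needs rd=2 wr=0: RD_PORT; after: ALU=0 MUL=1 MEM=2 BR=1, R=0, W=0

issued = [0, 1]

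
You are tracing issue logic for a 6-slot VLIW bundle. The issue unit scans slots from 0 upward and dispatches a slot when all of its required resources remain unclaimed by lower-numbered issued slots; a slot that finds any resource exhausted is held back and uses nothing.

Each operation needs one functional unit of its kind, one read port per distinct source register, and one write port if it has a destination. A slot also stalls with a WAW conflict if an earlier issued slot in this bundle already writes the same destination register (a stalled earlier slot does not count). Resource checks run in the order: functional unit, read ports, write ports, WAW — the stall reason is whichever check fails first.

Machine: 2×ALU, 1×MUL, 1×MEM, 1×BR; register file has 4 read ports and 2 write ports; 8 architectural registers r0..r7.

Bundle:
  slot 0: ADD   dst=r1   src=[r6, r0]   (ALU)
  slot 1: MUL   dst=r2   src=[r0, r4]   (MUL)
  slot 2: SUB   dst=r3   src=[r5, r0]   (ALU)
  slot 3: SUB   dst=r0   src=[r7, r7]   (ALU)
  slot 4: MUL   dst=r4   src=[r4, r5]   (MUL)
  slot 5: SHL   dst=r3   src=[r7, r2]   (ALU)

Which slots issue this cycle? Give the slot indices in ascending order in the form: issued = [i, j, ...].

slot 0 (ALU): ISSUE — free A1,Mu1,Ld1,B1 rp2 wp1
slot 1 (MUL): ISSUE — free A1,Mu0,Ld1,B1 rp0 wp0
slot 2 (ALU): stall RD_PORT — free A1,Mu0,Ld1,B1 rp0 wp0
slot 3 (ALU): stall RD_PORT — free A1,Mu0,Ld1,B1 rp0 wp0
slot 4 (MUL): stall FU — free A1,Mu0,Ld1,B1 rp0 wp0
slot 5 (ALU): stall RD_PORT — free A1,Mu0,Ld1,B1 rp0 wp0

issued = [0, 1]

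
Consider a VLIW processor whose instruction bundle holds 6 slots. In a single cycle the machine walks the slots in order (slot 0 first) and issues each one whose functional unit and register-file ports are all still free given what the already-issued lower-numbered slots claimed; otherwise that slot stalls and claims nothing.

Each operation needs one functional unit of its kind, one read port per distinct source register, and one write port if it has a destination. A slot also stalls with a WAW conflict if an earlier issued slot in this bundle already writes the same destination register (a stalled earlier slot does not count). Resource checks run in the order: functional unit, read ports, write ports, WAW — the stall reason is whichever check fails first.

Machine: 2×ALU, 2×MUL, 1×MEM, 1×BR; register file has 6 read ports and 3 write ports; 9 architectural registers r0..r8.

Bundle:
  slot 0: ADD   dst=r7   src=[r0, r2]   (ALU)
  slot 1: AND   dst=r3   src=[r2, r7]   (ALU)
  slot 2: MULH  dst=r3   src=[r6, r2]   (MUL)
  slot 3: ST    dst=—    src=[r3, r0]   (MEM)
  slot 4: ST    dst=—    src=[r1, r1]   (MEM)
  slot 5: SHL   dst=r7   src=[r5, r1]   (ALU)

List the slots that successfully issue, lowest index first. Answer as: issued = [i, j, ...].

[0] ALU needs rd=2 wr=1: ok; after: ALU=1 MUL=2 MEM=1 BR=1, R=4, W=2
[1] ALU needs rd=2 wr=1: ok; after: ALU=0 MUL=2 MEM=1 BR=1, R=2, W=1
[2] MUL needs rd=2 wr=1: WAW; after: ALU=0 MUL=2 MEM=1 BR=1, R=2, W=1
[3] MEM needs rd=2 wr=0: ok; after: ALU=0 MUL=2 MEM=0 BR=1, R=0, W=1
[4] MEM needs rd=1 wr=0: FU; after: ALU=0 MUL=2 MEM=0 BR=1, R=0, W=1
[5] ALU needs rd=2 wr=1: FU; after: ALU=0 MUL=2 MEM=0 BR=1, R=0, W=1

issued = [0, 1, 3]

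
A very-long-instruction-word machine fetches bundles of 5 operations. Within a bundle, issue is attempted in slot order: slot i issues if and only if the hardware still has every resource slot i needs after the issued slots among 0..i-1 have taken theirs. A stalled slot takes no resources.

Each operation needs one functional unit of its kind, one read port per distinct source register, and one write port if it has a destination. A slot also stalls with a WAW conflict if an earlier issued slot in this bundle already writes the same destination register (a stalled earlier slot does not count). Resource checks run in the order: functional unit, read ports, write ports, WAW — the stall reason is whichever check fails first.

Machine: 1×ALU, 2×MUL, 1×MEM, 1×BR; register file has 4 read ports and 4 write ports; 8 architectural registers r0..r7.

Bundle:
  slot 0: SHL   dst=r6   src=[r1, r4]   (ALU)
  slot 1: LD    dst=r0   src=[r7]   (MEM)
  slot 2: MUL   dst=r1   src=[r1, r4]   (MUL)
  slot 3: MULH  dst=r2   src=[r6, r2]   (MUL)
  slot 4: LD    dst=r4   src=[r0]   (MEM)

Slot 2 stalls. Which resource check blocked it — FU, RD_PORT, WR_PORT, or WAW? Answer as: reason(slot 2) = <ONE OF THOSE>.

reason(slot 2) = RD_PORT

[0] ALU needs rd=2 wr=1: ok; after: ALU=0 MUL=2 MEM=1 BR=1, R=2, W=3
[1] MEM needs rd=1 wr=1: ok; after: ALU=0 MUL=2 MEM=0 BR=1, R=1, W=2
[2] MUL needs rd=2 wr=1: RD_PORT; after: ALU=0 MUL=2 MEM=0 BR=1, R=1, W=2
[3] MUL needs rd=2 wr=1: RD_PORT; after: ALU=0 MUL=2 MEM=0 BR=1, R=1, W=2
[4] MEM needs rd=1 wr=1: FU; after: ALU=0 MUL=2 MEM=0 BR=1, R=1, W=2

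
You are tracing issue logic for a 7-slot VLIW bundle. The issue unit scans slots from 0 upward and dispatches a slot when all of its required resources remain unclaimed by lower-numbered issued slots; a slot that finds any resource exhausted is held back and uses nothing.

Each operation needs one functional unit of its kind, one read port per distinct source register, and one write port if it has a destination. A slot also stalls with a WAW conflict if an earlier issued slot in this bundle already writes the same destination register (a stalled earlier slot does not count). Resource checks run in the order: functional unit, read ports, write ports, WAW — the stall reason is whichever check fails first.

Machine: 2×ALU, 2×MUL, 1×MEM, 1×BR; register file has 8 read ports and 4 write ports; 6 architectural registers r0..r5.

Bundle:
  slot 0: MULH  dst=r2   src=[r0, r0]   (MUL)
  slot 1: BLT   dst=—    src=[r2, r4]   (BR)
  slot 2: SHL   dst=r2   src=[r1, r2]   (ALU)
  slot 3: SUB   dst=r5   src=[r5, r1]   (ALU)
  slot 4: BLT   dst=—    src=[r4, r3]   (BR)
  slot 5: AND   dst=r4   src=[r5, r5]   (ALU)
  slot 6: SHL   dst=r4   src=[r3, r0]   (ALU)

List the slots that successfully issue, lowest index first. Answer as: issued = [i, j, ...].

  0. MUL→r2 ⇒ go  {2A/1Mu/1Ld/1B | 7r 3w}
  1. BR ⇒ go  {2A/1Mu/1Ld/0B | 5r 3w}
  2. ALU→r2 ⇒ no(WAW)  {2A/1Mu/1Ld/0B | 5r 3w}
  3. ALU→r5 ⇒ go  {1A/1Mu/1Ld/0B | 3r 2w}
  4. BR ⇒ no(FU)  {1A/1Mu/1Ld/0B | 3r 2w}
  5. ALU→r4 ⇒ go  {0A/1Mu/1Ld/0B | 2r 1w}
  6. ALU→r4 ⇒ no(FU)  {0A/1Mu/1Ld/0B | 2r 1w}

issued = [0, 1, 3, 5]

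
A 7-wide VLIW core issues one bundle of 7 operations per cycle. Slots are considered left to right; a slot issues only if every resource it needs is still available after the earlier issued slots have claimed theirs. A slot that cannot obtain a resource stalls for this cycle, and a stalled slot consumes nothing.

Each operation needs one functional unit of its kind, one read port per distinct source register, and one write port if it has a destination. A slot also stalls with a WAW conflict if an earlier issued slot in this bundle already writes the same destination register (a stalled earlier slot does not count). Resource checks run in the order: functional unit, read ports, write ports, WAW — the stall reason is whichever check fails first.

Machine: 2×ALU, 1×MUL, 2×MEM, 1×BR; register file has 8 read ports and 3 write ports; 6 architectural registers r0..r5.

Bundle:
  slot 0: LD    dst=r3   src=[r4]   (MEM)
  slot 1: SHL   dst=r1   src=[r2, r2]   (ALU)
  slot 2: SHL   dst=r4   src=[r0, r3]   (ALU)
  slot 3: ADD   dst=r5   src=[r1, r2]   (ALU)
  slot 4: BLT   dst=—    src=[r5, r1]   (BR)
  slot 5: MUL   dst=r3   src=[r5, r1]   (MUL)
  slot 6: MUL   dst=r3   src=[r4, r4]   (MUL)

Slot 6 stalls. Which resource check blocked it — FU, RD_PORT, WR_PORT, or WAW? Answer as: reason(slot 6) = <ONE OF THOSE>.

[0] MEM needs rd=1 wr=1: ok; after: ALU=2 MUL=1 MEM=1 BR=1, R=7, W=2
[1] ALU needs rd=1 wr=1: ok; after: ALU=1 MUL=1 MEM=1 BR=1, R=6, W=1
[2] ALU needs rd=2 wr=1: ok; after: ALU=0 MUL=1 MEM=1 BR=1, R=4, W=0
[3] ALU needs rd=2 wr=1: FU; after: ALU=0 MUL=1 MEM=1 BR=1, R=4, W=0
[4] BR needs rd=2 wr=0: ok; after: ALU=0 MUL=1 MEM=1 BR=0, R=2, W=0
[5] MUL needs rd=2 wr=1: WR_PORT; after: ALU=0 MUL=1 MEM=1 BR=0, R=2, W=0
[6] MUL needs rd=1 wr=1: WR_PORT; after: ALU=0 MUL=1 MEM=1 BR=0, R=2, W=0

reason(slot 6) = WR_PORT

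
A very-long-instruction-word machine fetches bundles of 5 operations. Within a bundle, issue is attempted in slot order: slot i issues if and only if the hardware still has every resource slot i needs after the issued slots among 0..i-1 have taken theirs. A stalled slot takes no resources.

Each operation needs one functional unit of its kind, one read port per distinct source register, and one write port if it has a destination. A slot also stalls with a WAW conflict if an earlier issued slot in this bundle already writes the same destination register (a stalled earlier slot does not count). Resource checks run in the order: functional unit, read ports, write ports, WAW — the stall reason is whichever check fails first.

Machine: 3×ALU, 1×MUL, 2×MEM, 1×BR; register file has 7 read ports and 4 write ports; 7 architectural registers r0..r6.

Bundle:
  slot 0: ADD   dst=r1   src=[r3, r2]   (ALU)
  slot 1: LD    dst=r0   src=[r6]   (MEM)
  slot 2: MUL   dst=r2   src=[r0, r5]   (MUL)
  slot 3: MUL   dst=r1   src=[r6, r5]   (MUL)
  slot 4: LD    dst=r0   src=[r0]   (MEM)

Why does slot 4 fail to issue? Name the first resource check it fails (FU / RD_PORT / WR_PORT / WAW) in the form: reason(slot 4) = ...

[0] ALU needs rd=2 wr=1: ok; after: ALU=2 MUL=1 MEM=2 BR=1, R=5, W=3
[1] MEM needs rd=1 wr=1: ok; after: ALU=2 MUL=1 MEM=1 BR=1, R=4, W=2
[2] MUL needs rd=2 wr=1: ok; after: ALU=2 MUL=0 MEM=1 BR=1, R=2, W=1
[3] MUL needs rd=2 wr=1: FU; after: ALU=2 MUL=0 MEM=1 BR=1, R=2, W=1
[4] MEM needs rd=1 wr=1: WAW; after: ALU=2 MUL=0 MEM=1 BR=1, R=2, W=1

reason(slot 4) = WAW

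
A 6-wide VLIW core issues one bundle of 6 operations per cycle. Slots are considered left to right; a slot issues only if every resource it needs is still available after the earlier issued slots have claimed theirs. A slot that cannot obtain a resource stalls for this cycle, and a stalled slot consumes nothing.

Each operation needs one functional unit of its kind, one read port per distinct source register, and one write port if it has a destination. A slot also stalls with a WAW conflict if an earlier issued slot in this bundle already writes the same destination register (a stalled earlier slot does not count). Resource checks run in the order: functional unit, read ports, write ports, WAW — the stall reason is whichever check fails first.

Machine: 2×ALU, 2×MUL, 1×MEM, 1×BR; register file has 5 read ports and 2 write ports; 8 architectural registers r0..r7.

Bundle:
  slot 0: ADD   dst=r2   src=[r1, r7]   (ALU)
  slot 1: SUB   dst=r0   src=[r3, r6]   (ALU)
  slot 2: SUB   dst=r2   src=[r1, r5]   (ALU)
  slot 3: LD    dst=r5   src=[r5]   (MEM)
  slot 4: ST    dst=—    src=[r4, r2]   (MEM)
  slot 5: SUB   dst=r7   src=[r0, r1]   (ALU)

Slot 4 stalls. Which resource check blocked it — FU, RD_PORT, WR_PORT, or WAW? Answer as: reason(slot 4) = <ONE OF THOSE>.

[0] ALU needs rd=2 wr=1: ok; after: ALU=1 MUL=2 MEM=1 BR=1, R=3, W=1
[1] ALU needs rd=2 wr=1: ok; after: ALU=0 MUL=2 MEM=1 BR=1, R=1, W=0
[2] ALU needs rd=2 wr=1: FU; after: ALU=0 MUL=2 MEM=1 BR=1, R=1, W=0
[3] MEM needs rd=1 wr=1: WR_PORT; after: ALU=0 MUL=2 MEM=1 BR=1, R=1, W=0
[4] MEM needs rd=2 wr=0: RD_PORT; after: ALU=0 MUL=2 MEM=1 BR=1, R=1, W=0
[5] ALU needs rd=2 wr=1: FU; after: ALU=0 MUL=2 MEM=1 BR=1, R=1, W=0

reason(slot 4) = RD_PORT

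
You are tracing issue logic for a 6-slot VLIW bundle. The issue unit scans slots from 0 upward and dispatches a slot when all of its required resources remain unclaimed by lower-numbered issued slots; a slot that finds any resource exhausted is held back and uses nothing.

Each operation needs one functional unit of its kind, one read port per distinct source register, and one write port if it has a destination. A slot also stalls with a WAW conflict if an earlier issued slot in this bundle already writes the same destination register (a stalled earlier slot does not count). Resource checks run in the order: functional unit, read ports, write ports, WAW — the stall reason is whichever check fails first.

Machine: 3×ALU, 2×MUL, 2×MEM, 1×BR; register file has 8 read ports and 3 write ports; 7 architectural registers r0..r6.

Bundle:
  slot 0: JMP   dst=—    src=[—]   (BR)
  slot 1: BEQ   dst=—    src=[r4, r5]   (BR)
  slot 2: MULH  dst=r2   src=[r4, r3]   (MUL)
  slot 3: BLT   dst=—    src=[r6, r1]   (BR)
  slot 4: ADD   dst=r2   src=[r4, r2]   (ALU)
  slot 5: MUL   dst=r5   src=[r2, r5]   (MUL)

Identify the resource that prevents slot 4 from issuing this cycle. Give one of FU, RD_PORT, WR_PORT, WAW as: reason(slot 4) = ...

reason(slot 4) = WAW

#0 BR src=- dispatched  <A:3 Mu:2 Ld:2 B:0 rd:8 wr:3>
#1 BR src=r4,r5 held:FU  <A:3 Mu:2 Ld:2 B:0 rd:8 wr:3>
#2 MUL src=r4,r3 dispatched  <A:3 Mu:1 Ld:2 B:0 rd:6 wr:2>
#3 BR src=r6,r1 held:FU  <A:3 Mu:1 Ld:2 B:0 rd:6 wr:2>
#4 ALU src=r4,r2 held:WAW  <A:3 Mu:1 Ld:2 B:0 rd:6 wr:2>
#5 MUL src=r2,r5 dispatched  <A:3 Mu:0 Ld:2 B:0 rd:4 wr:1>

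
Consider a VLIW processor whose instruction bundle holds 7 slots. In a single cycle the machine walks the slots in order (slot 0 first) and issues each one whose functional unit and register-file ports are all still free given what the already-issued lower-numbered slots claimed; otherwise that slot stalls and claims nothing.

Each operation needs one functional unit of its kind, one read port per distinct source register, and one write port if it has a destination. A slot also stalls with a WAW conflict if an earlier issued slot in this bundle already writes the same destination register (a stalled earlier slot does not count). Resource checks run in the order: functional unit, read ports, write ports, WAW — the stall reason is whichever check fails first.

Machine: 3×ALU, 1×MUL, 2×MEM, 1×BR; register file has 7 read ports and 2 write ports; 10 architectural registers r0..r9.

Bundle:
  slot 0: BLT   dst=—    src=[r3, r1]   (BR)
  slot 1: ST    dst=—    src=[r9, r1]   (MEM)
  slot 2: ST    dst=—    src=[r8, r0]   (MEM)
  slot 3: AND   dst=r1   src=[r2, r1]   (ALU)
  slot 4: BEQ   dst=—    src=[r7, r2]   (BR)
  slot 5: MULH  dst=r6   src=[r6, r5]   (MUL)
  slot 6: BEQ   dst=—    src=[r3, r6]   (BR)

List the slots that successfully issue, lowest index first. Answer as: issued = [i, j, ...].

issued = [0, 1, 2]

[0] BR needs rd=2 wr=0: ok; after: ALU=3 MUL=1 MEM=2 BR=0, R=5, W=2
[1] MEM needs rd=2 wr=0: ok; after: ALU=3 MUL=1 MEM=1 BR=0, R=3, W=2
[2] MEM needs rd=2 wr=0: ok; after: ALU=3 MUL=1 MEM=0 BR=0, R=1, W=2
[3] ALU needs rd=2 wr=1: RD_PORT; after: ALU=3 MUL=1 MEM=0 BR=0, R=1, W=2
[4] BR needs rd=2 wr=0: FU; after: ALU=3 MUL=1 MEM=0 BR=0, R=1, W=2
[5] MUL needs rd=2 wr=1: RD_PORT; after: ALU=3 MUL=1 MEM=0 BR=0, R=1, W=2
[6] BR needs rd=2 wr=0: FU; after: ALU=3 MUL=1 MEM=0 BR=0, R=1, W=2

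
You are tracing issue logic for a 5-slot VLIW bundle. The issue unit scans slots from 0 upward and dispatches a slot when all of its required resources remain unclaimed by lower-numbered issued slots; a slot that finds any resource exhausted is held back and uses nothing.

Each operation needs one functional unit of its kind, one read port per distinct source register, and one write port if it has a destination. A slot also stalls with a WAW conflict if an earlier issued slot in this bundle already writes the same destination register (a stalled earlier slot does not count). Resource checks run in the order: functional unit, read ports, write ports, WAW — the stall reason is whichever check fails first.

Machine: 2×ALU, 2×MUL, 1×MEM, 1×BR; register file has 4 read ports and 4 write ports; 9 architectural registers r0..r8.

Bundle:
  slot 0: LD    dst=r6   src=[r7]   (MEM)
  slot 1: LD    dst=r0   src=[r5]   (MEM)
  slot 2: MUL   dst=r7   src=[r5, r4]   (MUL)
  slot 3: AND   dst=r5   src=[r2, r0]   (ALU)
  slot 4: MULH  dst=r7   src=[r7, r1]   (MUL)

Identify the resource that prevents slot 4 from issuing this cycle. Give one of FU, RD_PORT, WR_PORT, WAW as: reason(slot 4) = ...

reason(slot 4) = RD_PORT

#0 MEM src=r7 dispatched  <A:2 Mu:2 Ld:0 B:1 rd:3 wr:3>
#1 MEM src=r5 held:FU  <A:2 Mu:2 Ld:0 B:1 rd:3 wr:3>
#2 MUL src=r5,r4 dispatched  <A:2 Mu:1 Ld:0 B:1 rd:1 wr:2>
#3 ALU src=r2,r0 held:RD_PORT  <A:2 Mu:1 Ld:0 B:1 rd:1 wr:2>
#4 MUL src=r7,r1 held:RD_PORT  <A:2 Mu:1 Ld:0 B:1 rd:1 wr:2>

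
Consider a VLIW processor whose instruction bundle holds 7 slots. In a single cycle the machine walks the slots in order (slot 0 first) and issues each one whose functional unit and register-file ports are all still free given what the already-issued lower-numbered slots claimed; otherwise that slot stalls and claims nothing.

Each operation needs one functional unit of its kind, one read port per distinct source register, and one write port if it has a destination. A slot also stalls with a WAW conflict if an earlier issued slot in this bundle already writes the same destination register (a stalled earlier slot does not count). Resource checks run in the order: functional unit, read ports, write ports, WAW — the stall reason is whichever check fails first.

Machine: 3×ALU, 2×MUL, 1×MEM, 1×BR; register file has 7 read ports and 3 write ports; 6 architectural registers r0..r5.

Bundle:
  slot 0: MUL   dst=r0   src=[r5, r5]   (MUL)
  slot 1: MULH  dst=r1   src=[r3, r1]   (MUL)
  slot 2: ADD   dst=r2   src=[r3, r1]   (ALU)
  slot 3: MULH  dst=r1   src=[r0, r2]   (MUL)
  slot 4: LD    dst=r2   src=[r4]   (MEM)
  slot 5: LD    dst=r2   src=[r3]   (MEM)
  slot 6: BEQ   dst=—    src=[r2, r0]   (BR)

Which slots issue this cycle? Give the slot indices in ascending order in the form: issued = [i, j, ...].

issued = [0, 1, 2, 6]

slot 0 (MUL): ISSUE — free A3,Mu1,Ld1,B1 rp6 wp2
slot 1 (MUL): ISSUE — free A3,Mu0,Ld1,B1 rp4 wp1
slot 2 (ALU): ISSUE — free A2,Mu0,Ld1,B1 rp2 wp0
slot 3 (MUL): stall FU — free A2,Mu0,Ld1,B1 rp2 wp0
slot 4 (MEM): stall WR_PORT — free A2,Mu0,Ld1,B1 rp2 wp0
slot 5 (MEM): stall WR_PORT — free A2,Mu0,Ld1,B1 rp2 wp0
slot 6 (BR): ISSUE — free A2,Mu0,Ld1,B0 rp0 wp0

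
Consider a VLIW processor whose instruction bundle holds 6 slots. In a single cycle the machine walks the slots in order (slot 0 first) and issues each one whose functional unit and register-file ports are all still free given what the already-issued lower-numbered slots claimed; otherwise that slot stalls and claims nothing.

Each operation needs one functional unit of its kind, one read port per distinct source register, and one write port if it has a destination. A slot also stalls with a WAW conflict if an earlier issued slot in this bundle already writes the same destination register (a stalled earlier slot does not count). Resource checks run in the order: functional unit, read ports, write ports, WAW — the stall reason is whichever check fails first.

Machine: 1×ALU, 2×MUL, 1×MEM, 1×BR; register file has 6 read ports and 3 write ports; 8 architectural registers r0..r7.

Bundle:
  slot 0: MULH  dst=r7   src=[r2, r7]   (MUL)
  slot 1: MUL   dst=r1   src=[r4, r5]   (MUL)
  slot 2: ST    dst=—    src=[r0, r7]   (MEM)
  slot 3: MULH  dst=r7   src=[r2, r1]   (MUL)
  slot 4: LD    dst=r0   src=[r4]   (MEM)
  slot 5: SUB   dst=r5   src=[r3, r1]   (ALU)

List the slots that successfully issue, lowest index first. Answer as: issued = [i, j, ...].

  0. MUL→r7 ⇒ go  {1A/1Mu/1Ld/1B | 4r 2w}
  1. MUL→r1 ⇒ go  {1A/0Mu/1Ld/1B | 2r 1w}
  2. MEM ⇒ go  {1A/0Mu/0Ld/1B | 0r 1w}
  3. MUL→r7 ⇒ no(FU)  {1A/0Mu/0Ld/1B | 0r 1w}
  4. MEM→r0 ⇒ no(FU)  {1A/0Mu/0Ld/1B | 0r 1w}
  5. ALU→r5 ⇒ no(RD_PORT)  {1A/0Mu/0Ld/1B | 0r 1w}

issued = [0, 1, 2]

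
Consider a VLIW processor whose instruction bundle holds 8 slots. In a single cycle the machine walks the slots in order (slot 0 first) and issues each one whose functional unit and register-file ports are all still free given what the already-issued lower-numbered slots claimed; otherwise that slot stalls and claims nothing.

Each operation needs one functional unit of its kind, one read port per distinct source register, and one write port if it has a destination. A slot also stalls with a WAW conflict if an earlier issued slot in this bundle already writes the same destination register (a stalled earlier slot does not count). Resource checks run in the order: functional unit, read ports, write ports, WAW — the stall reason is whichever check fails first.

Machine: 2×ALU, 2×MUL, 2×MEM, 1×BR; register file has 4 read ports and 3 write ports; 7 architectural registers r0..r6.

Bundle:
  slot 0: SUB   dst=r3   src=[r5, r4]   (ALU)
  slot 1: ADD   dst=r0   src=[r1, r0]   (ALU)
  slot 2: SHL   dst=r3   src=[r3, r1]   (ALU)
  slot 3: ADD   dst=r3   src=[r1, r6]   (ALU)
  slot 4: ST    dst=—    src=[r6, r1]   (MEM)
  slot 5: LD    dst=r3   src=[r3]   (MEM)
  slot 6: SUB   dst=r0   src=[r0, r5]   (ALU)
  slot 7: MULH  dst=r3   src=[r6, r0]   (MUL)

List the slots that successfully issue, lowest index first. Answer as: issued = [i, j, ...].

[0] ALU needs rd=2 wr=1: ok; after: ALU=1 MUL=2 MEM=2 BR=1, R=2, W=2
[1] ALU needs rd=2 wr=1: ok; after: ALU=0 MUL=2 MEM=2 BR=1, R=0, W=1
[2] ALU needs rd=2 wr=1: FU; after: ALU=0 MUL=2 MEM=2 BR=1, R=0, W=1
[3] ALU needs rd=2 wr=1: FU; after: ALU=0 MUL=2 MEM=2 BR=1, R=0, W=1
[4] MEM needs rd=2 wr=0: RD_PORT; after: ALU=0 MUL=2 MEM=2 BR=1, R=0, W=1
[5] MEM needs rd=1 wr=1: RD_PORT; after: ALU=0 MUL=2 MEM=2 BR=1, R=0, W=1
[6] ALU needs rd=2 wr=1: FU; after: ALU=0 MUL=2 MEM=2 BR=1, R=0, W=1
[7] MUL needs rd=2 wr=1: RD_PORT; after: ALU=0 MUL=2 MEM=2 BR=1, R=0, W=1

issued = [0, 1]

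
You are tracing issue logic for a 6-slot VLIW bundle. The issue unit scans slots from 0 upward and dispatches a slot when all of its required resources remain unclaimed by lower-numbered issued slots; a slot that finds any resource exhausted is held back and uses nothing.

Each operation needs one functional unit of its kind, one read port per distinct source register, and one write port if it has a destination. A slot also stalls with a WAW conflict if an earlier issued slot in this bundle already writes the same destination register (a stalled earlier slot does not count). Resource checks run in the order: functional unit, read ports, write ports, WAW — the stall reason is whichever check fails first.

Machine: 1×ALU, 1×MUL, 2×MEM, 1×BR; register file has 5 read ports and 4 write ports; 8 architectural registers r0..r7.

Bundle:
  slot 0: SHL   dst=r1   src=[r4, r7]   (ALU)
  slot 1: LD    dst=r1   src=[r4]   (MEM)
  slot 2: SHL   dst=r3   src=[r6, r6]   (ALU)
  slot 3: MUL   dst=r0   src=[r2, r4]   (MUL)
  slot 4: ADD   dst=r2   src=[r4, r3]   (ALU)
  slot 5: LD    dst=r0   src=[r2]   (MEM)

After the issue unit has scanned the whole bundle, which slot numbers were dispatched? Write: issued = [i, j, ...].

issued = [0, 3]

#0 ALU src=r4,r7 dispatched  <A:0 Mu:1 Ld:2 B:1 rd:3 wr:3>
#1 MEM src=r4 held:WAW  <A:0 Mu:1 Ld:2 B:1 rd:3 wr:3>
#2 ALU src=r6,r6 held:FU  <A:0 Mu:1 Ld:2 B:1 rd:3 wr:3>
#3 MUL src=r2,r4 dispatched  <A:0 Mu:0 Ld:2 B:1 rd:1 wr:2>
#4 ALU src=r4,r3 held:FU  <A:0 Mu:0 Ld:2 B:1 rd:1 wr:2>
#5 MEM src=r2 held:WAW  <A:0 Mu:0 Ld:2 B:1 rd:1 wr:2>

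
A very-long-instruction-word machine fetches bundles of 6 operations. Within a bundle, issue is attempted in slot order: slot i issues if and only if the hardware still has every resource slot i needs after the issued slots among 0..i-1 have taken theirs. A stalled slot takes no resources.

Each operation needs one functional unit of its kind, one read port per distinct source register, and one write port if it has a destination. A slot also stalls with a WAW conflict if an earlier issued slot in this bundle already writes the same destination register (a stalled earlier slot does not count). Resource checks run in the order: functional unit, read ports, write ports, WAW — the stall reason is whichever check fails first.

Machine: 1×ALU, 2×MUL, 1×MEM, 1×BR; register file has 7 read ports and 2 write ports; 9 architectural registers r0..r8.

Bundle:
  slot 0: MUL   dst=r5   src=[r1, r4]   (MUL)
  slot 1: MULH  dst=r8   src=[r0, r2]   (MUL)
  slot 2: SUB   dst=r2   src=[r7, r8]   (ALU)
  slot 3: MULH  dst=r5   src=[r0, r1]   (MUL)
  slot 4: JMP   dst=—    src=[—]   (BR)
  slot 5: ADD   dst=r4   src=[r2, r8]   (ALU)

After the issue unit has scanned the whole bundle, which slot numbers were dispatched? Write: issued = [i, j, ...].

issued = [0, 1, 4]

(0) want 1×MUL +2rd +1wr — yes → AL1|MU1|ME1|BR1|rd5|wr1
(1) want 1×MUL +2rd +1wr — yes → AL1|MU0|ME1|BR1|rd3|wr0
(2) want 1×ALU +2rd +1wr — WR_PORT → AL1|MU0|ME1|BR1|rd3|wr0
(3) want 1×MUL +2rd +1wr — FU → AL1|MU0|ME1|BR1|rd3|wr0
(4) want 1×BR +0rd +0wr — yes → AL1|MU0|ME1|BR0|rd3|wr0
(5) want 1×ALU +2rd +1wr — WR_PORT → AL1|MU0|ME1|BR0|rd3|wr0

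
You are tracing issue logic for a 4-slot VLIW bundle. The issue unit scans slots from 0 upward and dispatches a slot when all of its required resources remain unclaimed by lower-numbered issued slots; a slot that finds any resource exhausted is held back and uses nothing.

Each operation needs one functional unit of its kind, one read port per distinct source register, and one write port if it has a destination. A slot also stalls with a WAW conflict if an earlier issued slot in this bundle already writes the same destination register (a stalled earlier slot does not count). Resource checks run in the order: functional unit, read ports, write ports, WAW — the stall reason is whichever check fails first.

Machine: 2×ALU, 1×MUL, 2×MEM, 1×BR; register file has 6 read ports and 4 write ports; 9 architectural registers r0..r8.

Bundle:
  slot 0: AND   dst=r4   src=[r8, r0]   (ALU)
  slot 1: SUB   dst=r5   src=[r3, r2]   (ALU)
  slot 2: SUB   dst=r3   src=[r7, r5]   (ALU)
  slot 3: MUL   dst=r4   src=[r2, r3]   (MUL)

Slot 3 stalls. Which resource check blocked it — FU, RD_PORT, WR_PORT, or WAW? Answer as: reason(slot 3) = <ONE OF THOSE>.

  0. ALU→r4 ⇒ go  {1A/1Mu/2Ld/1B | 4r 3w}
  1. ALU→r5 ⇒ go  {0A/1Mu/2Ld/1B | 2r 2w}
  2. ALU→r3 ⇒ no(FU)  {0A/1Mu/2Ld/1B | 2r 2w}
  3. MUL→r4 ⇒ no(WAW)  {0A/1Mu/2Ld/1B | 2r 2w}

reason(slot 3) = WAW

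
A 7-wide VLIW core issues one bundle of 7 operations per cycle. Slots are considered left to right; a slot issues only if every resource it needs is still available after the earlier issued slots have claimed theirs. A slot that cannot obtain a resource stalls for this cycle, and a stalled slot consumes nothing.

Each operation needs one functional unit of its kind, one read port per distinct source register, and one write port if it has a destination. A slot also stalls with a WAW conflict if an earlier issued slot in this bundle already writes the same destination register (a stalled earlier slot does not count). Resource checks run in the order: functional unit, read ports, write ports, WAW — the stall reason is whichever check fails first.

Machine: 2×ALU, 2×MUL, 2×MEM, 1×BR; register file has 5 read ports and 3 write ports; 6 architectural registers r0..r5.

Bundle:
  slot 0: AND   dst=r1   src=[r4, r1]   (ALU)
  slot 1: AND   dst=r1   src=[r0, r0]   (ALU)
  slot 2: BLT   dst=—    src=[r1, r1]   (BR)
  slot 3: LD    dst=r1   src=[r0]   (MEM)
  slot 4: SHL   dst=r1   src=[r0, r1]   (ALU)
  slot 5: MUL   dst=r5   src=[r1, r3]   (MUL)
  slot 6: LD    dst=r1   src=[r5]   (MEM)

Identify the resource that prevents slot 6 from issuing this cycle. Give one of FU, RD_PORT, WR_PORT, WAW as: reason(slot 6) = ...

reason(slot 6) = RD_PORT

(0) want 1×ALU +2rd +1wr — yes → AL1|MU2|ME2|BR1|rd3|wr2
(1) want 1×ALU +1rd +1wr — WAW → AL1|MU2|ME2|BR1|rd3|wr2
(2) want 1×BR +1rd +0wr — yes → AL1|MU2|ME2|BR0|rd2|wr2
(3) want 1×MEM +1rd +1wr — WAW → AL1|MU2|ME2|BR0|rd2|wr2
(4) want 1×ALU +2rd +1wr — WAW → AL1|MU2|ME2|BR0|rd2|wr2
(5) want 1×MUL +2rd +1wr — yes → AL1|MU1|ME2|BR0|rd0|wr1
(6) want 1×MEM +1rd +1wr — RD_PORT → AL1|MU1|ME2|BR0|rd0|wr1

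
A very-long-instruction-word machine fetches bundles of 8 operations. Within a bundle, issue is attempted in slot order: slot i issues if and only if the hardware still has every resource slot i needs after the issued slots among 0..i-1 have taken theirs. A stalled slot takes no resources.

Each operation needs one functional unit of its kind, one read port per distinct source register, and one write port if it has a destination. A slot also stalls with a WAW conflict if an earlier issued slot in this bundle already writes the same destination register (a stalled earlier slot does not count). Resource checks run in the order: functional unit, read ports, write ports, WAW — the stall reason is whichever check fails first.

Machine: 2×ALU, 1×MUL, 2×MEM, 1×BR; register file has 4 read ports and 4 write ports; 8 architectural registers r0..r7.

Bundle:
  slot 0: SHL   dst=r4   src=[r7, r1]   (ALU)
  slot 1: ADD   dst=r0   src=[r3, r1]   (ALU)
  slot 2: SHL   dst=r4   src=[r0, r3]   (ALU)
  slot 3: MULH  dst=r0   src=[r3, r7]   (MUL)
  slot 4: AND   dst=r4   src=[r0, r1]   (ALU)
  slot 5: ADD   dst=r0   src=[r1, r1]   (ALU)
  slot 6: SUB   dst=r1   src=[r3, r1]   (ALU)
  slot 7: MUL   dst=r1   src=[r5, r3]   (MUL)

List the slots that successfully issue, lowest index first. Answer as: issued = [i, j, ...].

#0 ALU src=r7,r1 dispatched  <A:1 Mu:1 Ld:2 B:1 rd:2 wr:3>
#1 ALU src=r3,r1 dispatched  <A:0 Mu:1 Ld:2 B:1 rd:0 wr:2>
#2 ALU src=r0,r3 held:FU  <A:0 Mu:1 Ld:2 B:1 rd:0 wr:2>
#3 MUL src=r3,r7 held:RD_PORT  <A:0 Mu:1 Ld:2 B:1 rd:0 wr:2>
#4 ALU src=r0,r1 held:FU  <A:0 Mu:1 Ld:2 B:1 rd:0 wr:2>
#5 ALU src=r1,r1 held:FU  <A:0 Mu:1 Ld:2 B:1 rd:0 wr:2>
#6 ALU src=r3,r1 held:FU  <A:0 Mu:1 Ld:2 B:1 rd:0 wr:2>
#7 MUL src=r5,r3 held:RD_PORT  <A:0 Mu:1 Ld:2 B:1 rd:0 wr:2>

issued = [0, 1]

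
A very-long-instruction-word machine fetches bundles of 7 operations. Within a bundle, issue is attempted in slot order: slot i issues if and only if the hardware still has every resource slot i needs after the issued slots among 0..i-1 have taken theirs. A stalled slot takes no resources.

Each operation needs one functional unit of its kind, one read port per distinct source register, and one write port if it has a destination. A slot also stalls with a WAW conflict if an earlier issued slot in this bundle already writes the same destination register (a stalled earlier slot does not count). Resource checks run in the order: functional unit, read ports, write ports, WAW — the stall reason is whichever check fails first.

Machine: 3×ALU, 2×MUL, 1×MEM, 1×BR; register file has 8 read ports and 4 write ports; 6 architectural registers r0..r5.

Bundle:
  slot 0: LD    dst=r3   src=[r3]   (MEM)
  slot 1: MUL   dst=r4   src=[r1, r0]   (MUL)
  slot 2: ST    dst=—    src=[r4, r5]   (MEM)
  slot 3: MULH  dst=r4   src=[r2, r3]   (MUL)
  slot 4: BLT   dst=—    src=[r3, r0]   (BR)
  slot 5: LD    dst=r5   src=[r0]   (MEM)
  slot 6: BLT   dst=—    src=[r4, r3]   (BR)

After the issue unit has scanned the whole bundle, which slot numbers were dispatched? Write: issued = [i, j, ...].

issued = [0, 1, 4]

(0) want 1×MEM +1rd +1wr — yes → AL3|MU2|ME0|BR1|rd7|wr3
(1) want 1×MUL +2rd +1wr — yes → AL3|MU1|ME0|BR1|rd5|wr2
(2) want 1×MEM +2rd +0wr — FU → AL3|MU1|ME0|BR1|rd5|wr2
(3) want 1×MUL +2rd +1wr — WAW → AL3|MU1|ME0|BR1|rd5|wr2
(4) want 1×BR +2rd +0wr — yes → AL3|MU1|ME0|BR0|rd3|wr2
(5) want 1×MEM +1rd +1wr — FU → AL3|MU1|ME0|BR0|rd3|wr2
(6) want 1×BR +2rd +0wr — FU → AL3|MU1|ME0|BR0|rd3|wr2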